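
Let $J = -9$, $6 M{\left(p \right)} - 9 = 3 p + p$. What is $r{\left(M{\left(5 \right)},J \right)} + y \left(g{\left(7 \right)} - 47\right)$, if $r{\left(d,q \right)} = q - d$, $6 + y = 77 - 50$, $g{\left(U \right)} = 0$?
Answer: $- \frac{6005}{6} \approx -1000.8$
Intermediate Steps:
$y = 21$ ($y = -6 + \left(77 - 50\right) = -6 + 27 = 21$)
$M{\left(p \right)} = \frac{3}{2} + \frac{2 p}{3}$ ($M{\left(p \right)} = \frac{3}{2} + \frac{3 p + p}{6} = \frac{3}{2} + \frac{4 p}{6} = \frac{3}{2} + \frac{2 p}{3}$)
$r{\left(M{\left(5 \right)},J \right)} + y \left(g{\left(7 \right)} - 47\right) = \left(-9 - \left(\frac{3}{2} + \frac{2}{3} \cdot 5\right)\right) + 21 \left(0 - 47\right) = \left(-9 - \left(\frac{3}{2} + \frac{10}{3}\right)\right) + 21 \left(-47\right) = \left(-9 - \frac{29}{6}\right) - 987 = - \frac{83}{6} - 987 = - \frac{6005}{6}$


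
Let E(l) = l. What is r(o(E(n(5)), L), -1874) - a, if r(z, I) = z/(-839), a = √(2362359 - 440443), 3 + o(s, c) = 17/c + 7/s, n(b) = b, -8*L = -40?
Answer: -9/4195 - 2*√480479 ≈ -1386.3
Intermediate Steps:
L = 5 (L = -⅛*(-40) = 5)
o(s, c) = -3 + 7/s + 17/c (o(s, c) = -3 + (17/c + 7/s) = -3 + (7/s + 17/c) = -3 + 7/s + 17/c)
a = 2*√480479 (a = √1921916 = 2*√480479 ≈ 1386.3)
r(z, I) = -z/839 (r(z, I) = z*(-1/839) = -z/839)
r(o(E(n(5)), L), -1874) - a = -(-3 + 7/5 + 17/5)/839 - 2*√480479 = -1/839*9/5 - 2*√480479 = -9/4195 - 2*√480479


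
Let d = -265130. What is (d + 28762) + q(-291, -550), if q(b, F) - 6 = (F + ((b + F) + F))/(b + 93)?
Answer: -15599245/66 ≈ -2.3635e+5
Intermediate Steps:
q(b, F) = 6 + (b + 3*F)/(93 + b) (q(b, F) = 6 + (F + ((b + F) + F))/(b + 93) = 6 + (F + ((F + b) + F))/(93 + b) = 6 + (F + (b + 2*F))/(93 + b) = 6 + (b + 3*F)/(93 + b))
(d + 28762) + q(-291, -550) = (-265130 + 28762) + (558 + 3*(-550) + 7*(-291))/(93 - 291) = -236368 + (558 - 1650 - 2037)/(-198) = -236368 - 1/198*(-3129) = -236368 + 1043/66 = -15599245/66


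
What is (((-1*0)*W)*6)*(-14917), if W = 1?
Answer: 0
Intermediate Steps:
(((-1*0)*W)*6)*(-14917) = ((-1*0*1)*6)*(-14917) = ((0*1)*6)*(-14917) = (0*6)*(-14917) = 0*(-14917) = 0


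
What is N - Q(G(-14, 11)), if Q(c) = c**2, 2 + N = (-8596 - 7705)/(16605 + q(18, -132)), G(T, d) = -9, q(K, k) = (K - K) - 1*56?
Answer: -1389868/16549 ≈ -83.985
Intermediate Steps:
q(K, k) = -56 (q(K, k) = 0 - 56 = -56)
N = -49399/16549 (N = -2 + (-8596 - 7705)/(16605 - 56) = -2 - 16301/16549 = -49399/16549 ≈ -2.9850)
N - Q(G(-14, 11)) = -49399/16549 - 1*(-9)**2 = -49399/16549 - 1*81 = -49399/16549 - 81 = -1389868/16549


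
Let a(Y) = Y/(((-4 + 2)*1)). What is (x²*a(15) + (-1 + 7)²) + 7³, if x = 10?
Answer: -371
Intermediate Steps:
a(Y) = -Y/2 (a(Y) = Y/((-2*1)) = Y/(-2) = Y*(-½) = -Y/2)
(x²*a(15) + (-1 + 7)²) + 7³ = (10²*(-½*15) + (-1 + 7)²) + 7³ = (100*(-15/2) + 6²) + 343 = (-750 + 36) + 343 = -714 + 343 = -371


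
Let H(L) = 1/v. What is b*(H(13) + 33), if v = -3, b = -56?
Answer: -5488/3 ≈ -1829.3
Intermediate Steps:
H(L) = -⅓ (H(L) = 1/(-3) = 1*(-⅓) = -⅓)
b*(H(13) + 33) = -56*(-⅓ + 33) = -56*98/3 = -5488/3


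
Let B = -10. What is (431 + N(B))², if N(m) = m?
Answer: 177241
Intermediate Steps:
(431 + N(B))² = (431 - 10)² = 421² = 177241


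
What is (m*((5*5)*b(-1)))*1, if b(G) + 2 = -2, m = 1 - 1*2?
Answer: 100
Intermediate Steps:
m = -1 (m = 1 - 2 = -1)
b(G) = -4 (b(G) = -2 - 2 = -4)
(m*((5*5)*b(-1)))*1 = -5*5*(-4)*1 = -25*(-4)*1 = -1*(-100)*1 = 100*1 = 100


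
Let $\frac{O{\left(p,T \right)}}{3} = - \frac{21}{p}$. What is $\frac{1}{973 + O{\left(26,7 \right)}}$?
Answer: $\frac{26}{25235} \approx 0.0010303$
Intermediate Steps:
$O{\left(p,T \right)} = - \frac{63}{p}$ ($O{\left(p,T \right)} = 3 \left(- \frac{21}{p}\right) = - \frac{63}{p}$)
$\frac{1}{973 + O{\left(26,7 \right)}} = \frac{1}{973 - \frac{63}{26}} = \frac{1}{\frac{25235}{26}} = \frac{26}{25235}$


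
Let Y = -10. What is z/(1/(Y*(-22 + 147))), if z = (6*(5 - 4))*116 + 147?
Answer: -1053750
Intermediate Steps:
z = 843 (z = (6*1)*116 + 147 = 6*116 + 147 = 696 + 147 = 843)
z/(1/(Y*(-22 + 147))) = 843/(1/(-10*(-22 + 147))) = 843/(1/(-10*125)) = 843/(1/(-1250)) = 843/(-1/1250) = 843*(-1250) = -1053750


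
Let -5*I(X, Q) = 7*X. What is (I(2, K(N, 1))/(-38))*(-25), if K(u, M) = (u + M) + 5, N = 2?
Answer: -35/19 ≈ -1.8421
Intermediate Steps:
K(u, M) = 5 + M + u (K(u, M) = (M + u) + 5 = 5 + M + u)
I(X, Q) = -7*X/5
(I(2, K(N, 1))/(-38))*(-25) = (-7/5*2/(-38))*(-25) = -14/5*(-1/38)*(-25) = (7/95)*(-25) = -35/19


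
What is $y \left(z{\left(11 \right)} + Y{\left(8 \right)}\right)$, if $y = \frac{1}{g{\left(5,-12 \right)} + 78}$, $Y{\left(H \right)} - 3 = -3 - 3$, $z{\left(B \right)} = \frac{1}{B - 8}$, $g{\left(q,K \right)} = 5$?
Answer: $- \frac{8}{249} \approx -0.032129$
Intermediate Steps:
$z{\left(B \right)} = \frac{1}{-8 + B}$
$Y{\left(H \right)} = -3$ ($Y{\left(H \right)} = 3 - 6 = -3$)
$y = \frac{1}{83}$ ($y = \frac{1}{5 + 78} = \frac{1}{83} \approx 0.012048$)
$y \left(z{\left(11 \right)} + Y{\left(8 \right)}\right) = \frac{\frac{1}{-8 + 11} - 3}{83} = \frac{\frac{1}{3} - 3}{83} = \frac{1}{83} \left(- \frac{8}{3}\right) = - \frac{8}{249}$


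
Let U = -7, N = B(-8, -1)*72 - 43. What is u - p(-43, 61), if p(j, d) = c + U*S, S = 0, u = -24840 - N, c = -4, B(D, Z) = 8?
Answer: -25369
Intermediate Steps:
N = 533 (N = 8*72 - 43 = 576 - 43 = 533)
u = -25373 (u = -24840 - 1*533 = -24840 - 533 = -25373)
p(j, d) = -4 (p(j, d) = -4 - 7*0 = -4 + 0 = -4)
u - p(-43, 61) = -25373 - 1*(-4) = -25373 + 4 = -25369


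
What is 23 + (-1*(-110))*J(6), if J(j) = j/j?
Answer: 133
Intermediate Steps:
J(j) = 1
23 + (-1*(-110))*J(6) = 23 - 1*(-110)*1 = 23 + 110*1 = 23 + 110 = 133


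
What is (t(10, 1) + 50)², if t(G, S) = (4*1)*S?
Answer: 2916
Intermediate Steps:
t(G, S) = 4*S
(t(10, 1) + 50)² = (4*1 + 50)² = (4 + 50)² = 54² = 2916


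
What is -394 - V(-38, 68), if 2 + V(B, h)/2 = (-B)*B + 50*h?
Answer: -4302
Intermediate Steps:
V(B, h) = -4 - 2*B² + 100*h (V(B, h) = -4 + 2*((-B)*B + 50*h) = -4 + 2*(-B² + 50*h) = -4 + (-2*B² + 100*h) = -4 - 2*B² + 100*h)
-394 - V(-38, 68) = -394 - (-4 - 2*(-38)² + 100*68) = -394 - (-4 - 2*1444 + 6800) = -394 - (-4 - 2888 + 6800) = -394 - 1*3908 = -394 - 3908 = -4302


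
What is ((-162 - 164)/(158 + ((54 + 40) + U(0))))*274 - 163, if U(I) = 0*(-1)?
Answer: -32600/63 ≈ -517.46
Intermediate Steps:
U(I) = 0
((-162 - 164)/(158 + ((54 + 40) + U(0))))*274 - 163 = ((-162 - 164)/(158 + ((54 + 40) + 0)))*274 - 163 = -326/(158 + (94 + 0))*274 - 163 = -326/(158 + 94)*274 - 163 = -326/252*274 - 163 = -326*1/252*274 - 163 = -163/126*274 - 163 = -22331/63 - 163 = -32600/63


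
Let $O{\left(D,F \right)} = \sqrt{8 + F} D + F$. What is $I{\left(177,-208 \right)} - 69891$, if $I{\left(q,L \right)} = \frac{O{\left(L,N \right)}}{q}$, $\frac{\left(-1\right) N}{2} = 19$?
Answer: $- \frac{12370745}{177} - \frac{208 i \sqrt{30}}{177} \approx -69891.0 - 6.4365 i$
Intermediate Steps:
$N = -38$ ($N = \left(-2\right) 19 = -38$)
$O{\left(D,F \right)} = F + D \sqrt{8 + F}$ ($O{\left(D,F \right)} = D \sqrt{8 + F} + F = F + D \sqrt{8 + F}$)
$I{\left(q,L \right)} = \frac{-38 + i L \sqrt{30}}{q}$ ($I{\left(q,L \right)} = \frac{-38 + L \sqrt{8 - 38}}{q} = \frac{-38 + L \sqrt{-30}}{q} = \frac{-38 + L i \sqrt{30}}{q} = \frac{-38 + i L \sqrt{30}}{q}$)
$I{\left(177,-208 \right)} - 69891 = \frac{-38 + i \left(-208\right) \sqrt{30}}{177} - 69891 = \frac{-38 - 208 i \sqrt{30}}{177} - 69891 = \left(- \frac{38}{177} - \frac{208 i \sqrt{30}}{177}\right) - 69891 = - \frac{12370745}{177} - \frac{208 i \sqrt{30}}{177}$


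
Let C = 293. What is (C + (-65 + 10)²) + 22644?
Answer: 25962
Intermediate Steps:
(C + (-65 + 10)²) + 22644 = (293 + (-65 + 10)²) + 22644 = (293 + (-55)²) + 22644 = (293 + 3025) + 22644 = 3318 + 22644 = 25962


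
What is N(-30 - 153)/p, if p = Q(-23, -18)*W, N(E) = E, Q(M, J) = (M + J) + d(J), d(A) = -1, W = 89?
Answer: 61/1246 ≈ 0.048957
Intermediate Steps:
Q(M, J) = -1 + J + M (Q(M, J) = (M + J) - 1 = (J + M) - 1 = -1 + J + M)
p = -3738 (p = (-1 - 18 - 23)*89 = -42*89 = -3738)
N(-30 - 153)/p = (-30 - 153)/(-3738) = -183*(-1/3738) = 61/1246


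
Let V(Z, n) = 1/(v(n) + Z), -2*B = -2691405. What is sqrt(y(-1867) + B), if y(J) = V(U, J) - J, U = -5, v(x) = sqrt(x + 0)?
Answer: sqrt(2695139/2 - 1/(5 - I*sqrt(1867))) ≈ 1160.8 - 0.e-5*I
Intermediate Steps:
v(x) = sqrt(x)
B = 2691405/2 (B = -1/2*(-2691405) = 2691405/2 ≈ 1.3457e+6)
V(Z, n) = 1/(Z + sqrt(n)) (V(Z, n) = 1/(sqrt(n) + Z) = 1/(Z + sqrt(n)))
y(J) = 1/(-5 + sqrt(J)) - J
sqrt(y(-1867) + B) = sqrt((1/(-5 + sqrt(-1867)) - 1*(-1867)) + 2691405/2) = sqrt((1/(-5 + I*sqrt(1867)) + 1867) + 2691405/2) = sqrt((1867 + 1/(-5 + I*sqrt(1867))) + 2691405/2) = sqrt(2695139/2 + 1/(-5 + I*sqrt(1867)))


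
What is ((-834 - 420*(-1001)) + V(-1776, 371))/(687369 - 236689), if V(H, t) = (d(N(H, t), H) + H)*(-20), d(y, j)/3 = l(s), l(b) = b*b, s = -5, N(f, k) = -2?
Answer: 11937/11860 ≈ 1.0065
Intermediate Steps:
l(b) = b²
d(y, j) = 75 (d(y, j) = 3*(-5)² = 3*25 = 75)
V(H, t) = -1500 - 20*H (V(H, t) = (75 + H)*(-20) = -1500 - 20*H)
((-834 - 420*(-1001)) + V(-1776, 371))/(687369 - 236689) = ((-834 - 420*(-1001)) + (-1500 - 20*(-1776)))/(687369 - 236689) = ((-834 + 420420) + (-1500 + 35520))/450680 = (419586 + 34020)*(1/450680) = 453606*(1/450680) = 11937/11860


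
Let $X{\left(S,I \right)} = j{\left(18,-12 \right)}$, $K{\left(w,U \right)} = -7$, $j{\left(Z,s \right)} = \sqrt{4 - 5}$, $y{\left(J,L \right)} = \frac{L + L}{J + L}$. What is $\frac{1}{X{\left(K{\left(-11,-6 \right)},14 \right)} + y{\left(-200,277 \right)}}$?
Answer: $\frac{42658}{312845} - \frac{5929 i}{312845} \approx 0.13636 - 0.018952 i$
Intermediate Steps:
$y{\left(J,L \right)} = \frac{2 L}{J + L}$
$j{\left(Z,s \right)} = i$ ($j{\left(Z,s \right)} = \sqrt{-1} = i$)
$X{\left(S,I \right)} = i$
$\frac{1}{X{\left(K{\left(-11,-6 \right)},14 \right)} + y{\left(-200,277 \right)}} = \frac{1}{i + 2 \cdot 277 \frac{1}{-200 + 277}} = \frac{1}{i + 2 \cdot 277 \cdot \frac{1}{77}} = \frac{1}{i + \frac{554}{77}} = \frac{1}{\frac{554}{77} + i} = \frac{5929 \left(\frac{554}{77} - i\right)}{312845}$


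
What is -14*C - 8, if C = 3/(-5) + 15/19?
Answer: -1012/95 ≈ -10.653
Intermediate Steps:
C = 18/95 (C = 3*(-⅕) + 15*(1/19) = -⅗ + 15/19 = 18/95 ≈ 0.18947)
-14*C - 8 = -14*18/95 - 8 = -252/95 - 8 = -1012/95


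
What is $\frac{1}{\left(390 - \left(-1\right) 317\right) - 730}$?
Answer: $- \frac{1}{23} \approx -0.043478$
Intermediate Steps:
$\frac{1}{\left(390 - \left(-1\right) 317\right) - 730} = \frac{1}{\left(390 - -317\right) - 730} = \frac{1}{\left(390 + 317\right) - 730} = \frac{1}{707 - 730} = \frac{1}{-23} = - \frac{1}{23}$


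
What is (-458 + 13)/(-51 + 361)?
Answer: -89/62 ≈ -1.4355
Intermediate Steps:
(-458 + 13)/(-51 + 361) = -445/310 = -445*1/310 = -89/62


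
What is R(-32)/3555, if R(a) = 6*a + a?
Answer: -224/3555 ≈ -0.063010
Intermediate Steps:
R(a) = 7*a
R(-32)/3555 = (7*(-32))/3555 = -224*1/3555 = -224/3555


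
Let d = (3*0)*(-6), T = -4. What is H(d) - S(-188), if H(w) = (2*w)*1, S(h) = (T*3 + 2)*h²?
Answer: 353440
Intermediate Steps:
d = 0 (d = 0*(-6) = 0)
S(h) = -10*h² (S(h) = (-4*3 + 2)*h² = (-12 + 2)*h² = -10*h²)
H(w) = 2*w
H(d) - S(-188) = 2*0 - (-10)*(-188)² = 0 - (-10)*35344 = 0 - 1*(-353440) = 0 + 353440 = 353440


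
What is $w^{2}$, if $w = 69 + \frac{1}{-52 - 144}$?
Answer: $\frac{182871529}{38416} \approx 4760.3$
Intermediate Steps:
$w = \frac{13523}{196}$ ($w = 69 + \frac{1}{-196} = 69 - \frac{1}{196} = \frac{13523}{196} \approx 68.995$)
$w^{2} = \left(\frac{13523}{196}\right)^{2} = \frac{182871529}{38416}$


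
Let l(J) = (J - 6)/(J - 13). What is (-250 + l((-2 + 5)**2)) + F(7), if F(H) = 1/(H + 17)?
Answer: -6017/24 ≈ -250.71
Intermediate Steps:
F(H) = 1/(17 + H)
l(J) = (-6 + J)/(-13 + J)
(-250 + l((-2 + 5)**2)) + F(7) = (-250 + (-6 + (-2 + 5)**2)/(-13 + (-2 + 5)**2)) + 1/(17 + 7) = (-250 + (-6 + 3**2)/(-13 + 3**2)) + 1/24 = (-250 + (-6 + 9)/(-13 + 9)) + 1/24 = (-250 + 3/(-4)) + 1/24 = (-250 - 1/4*3) + 1/24 = (-250 - 3/4) + 1/24 = -1003/4 + 1/24 = -6017/24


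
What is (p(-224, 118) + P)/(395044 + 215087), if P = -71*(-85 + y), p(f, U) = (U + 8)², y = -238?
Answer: 38809/610131 ≈ 0.063608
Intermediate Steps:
p(f, U) = (8 + U)²
P = 22933 (P = -71*(-85 - 238) = -71*(-323) = 22933)
(p(-224, 118) + P)/(395044 + 215087) = ((8 + 118)² + 22933)/(395044 + 215087) = (126² + 22933)/610131 = (15876 + 22933)*(1/610131) = 38809*(1/610131) = 38809/610131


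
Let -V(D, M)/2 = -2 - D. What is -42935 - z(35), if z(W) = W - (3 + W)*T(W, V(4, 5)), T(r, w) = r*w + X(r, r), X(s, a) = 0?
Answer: -27010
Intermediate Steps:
V(D, M) = 4 + 2*D (V(D, M) = -2*(-2 - D) = 4 + 2*D)
T(r, w) = r*w (T(r, w) = r*w + 0 = r*w)
z(W) = W - 12*W*(3 + W) (z(W) = W - (3 + W)*W*(4 + 2*4) = W - (3 + W)*W*(4 + 8) = W - (3 + W)*W*12 = W - (3 + W)*12*W = W - 12*W*(3 + W))
-42935 - z(35) = -42935 - 35*(-35 - 12*35) = -42935 - 35*(-35 - 420) = -42935 - 35*(-455) = -42935 - 1*(-15925) = -42935 + 15925 = -27010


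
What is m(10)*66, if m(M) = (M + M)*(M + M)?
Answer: 26400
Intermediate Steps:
m(M) = 4*M² (m(M) = (2*M)*(2*M) = 4*M²)
m(10)*66 = (4*10²)*66 = (4*100)*66 = 400*66 = 26400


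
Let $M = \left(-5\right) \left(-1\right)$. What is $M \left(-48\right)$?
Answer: $-240$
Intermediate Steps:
$M = 5$
$M \left(-48\right) = 5 \left(-48\right) = -240$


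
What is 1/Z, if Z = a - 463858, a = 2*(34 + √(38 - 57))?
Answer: -12205/5660556952 - I*√19/107550582088 ≈ -2.1562e-6 - 4.0529e-11*I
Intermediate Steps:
a = 68 + 2*I*√19 (a = 2*(34 + √(-19)) = 2*(34 + I*√19) = 68 + 2*I*√19 ≈ 68.0 + 8.7178*I)
Z = -463790 + 2*I*√19 (Z = (68 + 2*I*√19) - 463858 = -463790 + 2*I*√19 ≈ -4.6379e+5 + 8.7178*I)
1/Z = 1/(-463790 + 2*I*√19)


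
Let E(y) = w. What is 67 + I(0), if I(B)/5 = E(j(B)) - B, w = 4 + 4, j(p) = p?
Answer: 107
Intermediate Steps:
w = 8
E(y) = 8
I(B) = 40 - 5*B (I(B) = 5*(8 - B) = 40 - 5*B)
67 + I(0) = 67 + (40 - 5*0) = 67 + (40 + 0) = 67 + 40 = 107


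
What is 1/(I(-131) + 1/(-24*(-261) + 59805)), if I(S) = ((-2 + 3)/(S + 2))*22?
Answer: -2840967/484463 ≈ -5.8642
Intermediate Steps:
I(S) = 22/(2 + S) (I(S) = (1/(2 + S))*22 = 22/(2 + S))
1/(I(-131) + 1/(-24*(-261) + 59805)) = 1/(22/(2 - 131) + 1/(-24*(-261) + 59805)) = 1/(22/(-129) + 1/(6264 + 59805)) = 1/(22*(-1/129) + 1/66069) = 1/(-22/129 + 1/66069) = 1/(-484463/2840967) = -2840967/484463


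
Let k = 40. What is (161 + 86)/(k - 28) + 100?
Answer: 1447/12 ≈ 120.58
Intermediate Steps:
(161 + 86)/(k - 28) + 100 = (161 + 86)/(40 - 28) + 100 = 247/12 + 100 = 1447/12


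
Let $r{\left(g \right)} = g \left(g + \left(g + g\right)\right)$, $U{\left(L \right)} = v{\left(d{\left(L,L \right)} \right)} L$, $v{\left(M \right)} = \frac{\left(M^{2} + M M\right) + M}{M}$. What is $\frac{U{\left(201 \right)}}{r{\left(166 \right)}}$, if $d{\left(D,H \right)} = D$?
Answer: $\frac{27001}{27556} \approx 0.97986$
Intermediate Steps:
$v{\left(M \right)} = \frac{M + 2 M^{2}}{M}$ ($v{\left(M \right)} = \frac{\left(M^{2} + M^{2}\right) + M}{M} = \frac{2 M^{2} + M}{M} = \frac{M + 2 M^{2}}{M}$)
$U{\left(L \right)} = L \left(1 + 2 L\right)$ ($U{\left(L \right)} = \left(1 + 2 L\right) L = L \left(1 + 2 L\right)$)
$r{\left(g \right)} = 3 g^{2}$ ($r{\left(g \right)} = g \left(g + 2 g\right) = g 3 g = 3 g^{2}$)
$\frac{U{\left(201 \right)}}{r{\left(166 \right)}} = \frac{201 \left(1 + 2 \cdot 201\right)}{3 \cdot 166^{2}} = \frac{201 \left(1 + 402\right)}{3 \cdot 27556} = \frac{201 \cdot 403}{82668} = 81003 \cdot \frac{1}{82668} = \frac{27001}{27556}$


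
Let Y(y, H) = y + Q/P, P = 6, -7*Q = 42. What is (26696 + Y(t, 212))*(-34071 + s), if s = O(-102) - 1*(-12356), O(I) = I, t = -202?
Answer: -577997781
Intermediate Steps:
s = 12254 (s = -102 - 1*(-12356) = -102 + 12356 = 12254)
Q = -6 (Q = -1/7*42 = -6)
Y(y, H) = -1 + y (Y(y, H) = y - 6/6 = y - 6*1/6 = y - 1 = -1 + y)
(26696 + Y(t, 212))*(-34071 + s) = (26696 + (-1 - 202))*(-34071 + 12254) = (26696 - 203)*(-21817) = 26493*(-21817) = -577997781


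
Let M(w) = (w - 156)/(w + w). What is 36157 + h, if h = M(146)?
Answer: 5278917/146 ≈ 36157.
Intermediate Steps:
M(w) = (-156 + w)/(2*w) (M(w) = (-156 + w)/((2*w)) = (-156 + w)*(1/(2*w)) = (-156 + w)/(2*w))
h = -5/146 (h = (1/2)*(-156 + 146)/146 = (1/2)*(1/146)*(-10) = -5/146 ≈ -0.034247)
36157 + h = 36157 - 5/146 = 5278917/146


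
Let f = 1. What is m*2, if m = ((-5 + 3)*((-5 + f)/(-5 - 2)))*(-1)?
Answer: 16/7 ≈ 2.2857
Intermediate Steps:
m = 8/7 (m = ((-5 + 3)*((-5 + 1)/(-5 - 2)))*(-1) = -(-8)/(-7)*(-1) = -(-8)*(-1)/7*(-1) = -2*4/7*(-1) = -8/7*(-1) = 8/7 ≈ 1.1429)
m*2 = (8/7)*2 = 16/7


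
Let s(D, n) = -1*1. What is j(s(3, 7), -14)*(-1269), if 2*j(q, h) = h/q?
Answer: -8883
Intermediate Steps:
s(D, n) = -1
j(q, h) = h/(2*q) (j(q, h) = (h/q)/2 = h/(2*q))
j(s(3, 7), -14)*(-1269) = ((½)*(-14)/(-1))*(-1269) = ((½)*(-14)*(-1))*(-1269) = 7*(-1269) = -8883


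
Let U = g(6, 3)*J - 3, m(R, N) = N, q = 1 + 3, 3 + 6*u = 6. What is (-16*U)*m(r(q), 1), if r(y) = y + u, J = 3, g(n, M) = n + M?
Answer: -384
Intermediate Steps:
u = 1/2 (u = -1/2 + (1/6)*6 = -1/2 + 1 = 1/2 ≈ 0.50000)
g(n, M) = M + n
q = 4
r(y) = 1/2 + y (r(y) = y + 1/2 = 1/2 + y)
U = 24 (U = (3 + 6)*3 - 3 = 9*3 - 3 = 27 - 3 = 24)
(-16*U)*m(r(q), 1) = -16*24*1 = -384*1 = -384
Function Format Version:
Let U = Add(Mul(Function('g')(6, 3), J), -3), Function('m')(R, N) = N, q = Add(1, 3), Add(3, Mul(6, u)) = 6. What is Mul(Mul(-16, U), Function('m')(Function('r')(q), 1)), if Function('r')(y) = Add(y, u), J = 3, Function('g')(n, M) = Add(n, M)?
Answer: -384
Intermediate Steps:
u = Rational(1, 2) (u = Add(Rational(-1, 2), Mul(Rational(1, 6), 6)) = Add(Rational(-1, 2), 1) = Rational(1, 2) ≈ 0.50000)
Function('g')(n, M) = Add(M, n)
q = 4
Function('r')(y) = Add(Rational(1, 2), y) (Function('r')(y) = Add(y, Rational(1, 2)) = Add(Rational(1, 2), y))
U = 24 (U = Add(Mul(Add(3, 6), 3), -3) = Add(Mul(9, 3), -3) = Add(27, -3) = 24)
Mul(Mul(-16, U), Function('m')(Function('r')(q), 1)) = Mul(Mul(-16, 24), 1) = Mul(-384, 1) = -384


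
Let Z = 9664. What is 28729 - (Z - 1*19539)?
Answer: 38604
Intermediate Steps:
28729 - (Z - 1*19539) = 28729 - (9664 - 1*19539) = 28729 - (9664 - 19539) = 28729 - 1*(-9875) = 28729 + 9875 = 38604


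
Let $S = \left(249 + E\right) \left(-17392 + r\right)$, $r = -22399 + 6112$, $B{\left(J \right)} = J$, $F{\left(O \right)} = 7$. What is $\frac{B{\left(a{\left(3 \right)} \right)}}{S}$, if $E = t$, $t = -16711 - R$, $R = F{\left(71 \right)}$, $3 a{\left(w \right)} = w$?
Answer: $\frac{1}{554659451} \approx 1.8029 \cdot 10^{-9}$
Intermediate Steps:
$a{\left(w \right)} = \frac{w}{3}$
$R = 7$
$t = -16718$ ($t = -16711 - 7 = -16718$)
$r = -16287$
$E = -16718$
$S = 554659451$ ($S = \left(249 - 16718\right) \left(-17392 - 16287\right) = \left(-16469\right) \left(-33679\right) = 554659451$)
$\frac{B{\left(a{\left(3 \right)} \right)}}{S} = \frac{\frac{1}{3} \cdot 3}{554659451} = 1 \cdot \frac{1}{554659451} = \frac{1}{554659451}$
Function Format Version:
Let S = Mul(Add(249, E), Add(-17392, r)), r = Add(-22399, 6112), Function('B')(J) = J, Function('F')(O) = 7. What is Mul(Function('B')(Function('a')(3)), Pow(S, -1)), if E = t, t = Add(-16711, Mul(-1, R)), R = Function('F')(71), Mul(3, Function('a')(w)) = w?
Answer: Rational(1, 554659451) ≈ 1.8029e-9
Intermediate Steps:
Function('a')(w) = Mul(Rational(1, 3), w)
R = 7
t = -16718 (t = Add(-16711, Mul(-1, 7)) = Add(-16711, -7) = -16718)
r = -16287
E = -16718
S = 554659451 (S = Mul(Add(249, -16718), Add(-17392, -16287)) = Mul(-16469, -33679) = 554659451)
Mul(Function('B')(Function('a')(3)), Pow(S, -1)) = Mul(Mul(Rational(1, 3), 3), Pow(554659451, -1)) = Mul(1, Rational(1, 554659451)) = Rational(1, 554659451)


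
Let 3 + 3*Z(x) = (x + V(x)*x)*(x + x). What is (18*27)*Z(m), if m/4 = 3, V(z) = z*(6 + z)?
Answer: 10123866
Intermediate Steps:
m = 12 (m = 4*3 = 12)
Z(x) = -1 + 2*x*(x + x²*(6 + x))/3 (Z(x) = -1 + ((x + (x*(6 + x))*x)*(x + x))/3 = -1 + ((x + x²*(6 + x))*(2*x))/3 = -1 + (2*x*(x + x²*(6 + x)))/3 = -1 + 2*x*(x + x²*(6 + x))/3)
(18*27)*Z(m) = (18*27)*(-1 + (⅔)*12² + (⅔)*12³*(6 + 12)) = 486*(-1 + (⅔)*144 + (⅔)*1728*18) = 486*(-1 + 96 + 20736) = 486*20831 = 10123866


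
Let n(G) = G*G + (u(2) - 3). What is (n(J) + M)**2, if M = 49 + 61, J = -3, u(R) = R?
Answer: 13924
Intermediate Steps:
M = 110
n(G) = -1 + G**2 (n(G) = G*G + (2 - 3) = G**2 - 1 = -1 + G**2)
(n(J) + M)**2 = ((-1 + (-3)**2) + 110)**2 = ((-1 + 9) + 110)**2 = (8 + 110)**2 = 118**2 = 13924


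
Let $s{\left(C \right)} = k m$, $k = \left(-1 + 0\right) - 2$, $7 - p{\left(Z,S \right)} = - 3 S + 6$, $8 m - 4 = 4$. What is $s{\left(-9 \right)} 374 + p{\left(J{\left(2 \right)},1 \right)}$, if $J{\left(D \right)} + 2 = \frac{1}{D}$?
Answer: $-1118$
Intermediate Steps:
$m = 1$ ($m = \frac{1}{2} + \frac{1}{8} \cdot 4 = \frac{1}{2} + \frac{1}{2} = 1$)
$J{\left(D \right)} = -2 + \frac{1}{D}$
$p{\left(Z,S \right)} = 1 + 3 S$ ($p{\left(Z,S \right)} = 7 - \left(- 3 S + 6\right) = 7 - \left(6 - 3 S\right) = 7 + \left(-6 + 3 S\right) = 1 + 3 S$)
$k = -3$ ($k = -1 - 2 = -3$)
$s{\left(C \right)} = -3$ ($s{\left(C \right)} = \left(-3\right) 1 = -3$)
$s{\left(-9 \right)} 374 + p{\left(J{\left(2 \right)},1 \right)} = \left(-3\right) 374 + \left(1 + 3 \cdot 1\right) = -1122 + \left(1 + 3\right) = -1122 + 4 = -1118$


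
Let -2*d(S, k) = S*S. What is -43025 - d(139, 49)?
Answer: -66729/2 ≈ -33365.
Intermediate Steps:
d(S, k) = -S²/2 (d(S, k) = -S*S/2 = -S²/2)
-43025 - d(139, 49) = -43025 - (-1)*139²/2 = -43025 - (-1)*19321/2 = -43025 - 1*(-19321/2) = -43025 + 19321/2 = -66729/2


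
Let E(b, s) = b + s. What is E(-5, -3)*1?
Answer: -8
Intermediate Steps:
E(-5, -3)*1 = (-5 - 3)*1 = -8*1 = -8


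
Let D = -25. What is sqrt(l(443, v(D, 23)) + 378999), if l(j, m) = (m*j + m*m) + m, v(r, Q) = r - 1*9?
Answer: sqrt(365059) ≈ 604.20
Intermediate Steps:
v(r, Q) = -9 + r (v(r, Q) = r - 9 = -9 + r)
l(j, m) = m + m**2 + j*m (l(j, m) = (j*m + m**2) + m = (m**2 + j*m) + m = m + m**2 + j*m)
sqrt(l(443, v(D, 23)) + 378999) = sqrt((-9 - 25)*(1 + 443 + (-9 - 25)) + 378999) = sqrt(-34*(1 + 443 - 34) + 378999) = sqrt(-34*410 + 378999) = sqrt(-13940 + 378999) = sqrt(365059)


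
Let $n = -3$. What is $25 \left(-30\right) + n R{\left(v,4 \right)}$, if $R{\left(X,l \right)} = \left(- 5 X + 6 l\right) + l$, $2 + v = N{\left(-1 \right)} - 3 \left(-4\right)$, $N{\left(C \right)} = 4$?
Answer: $-624$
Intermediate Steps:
$v = 14$ ($v = -2 - \left(-4 + 3 \left(-4\right)\right) = -2 + \left(4 - -12\right) = -2 + \left(4 + 12\right) = -2 + 16 = 14$)
$R{\left(X,l \right)} = - 5 X + 7 l$
$25 \left(-30\right) + n R{\left(v,4 \right)} = 25 \left(-30\right) - 3 \left(\left(-5\right) 14 + 7 \cdot 4\right) = -750 - 3 \left(-70 + 28\right) = -750 - -126 = -750 + 126 = -624$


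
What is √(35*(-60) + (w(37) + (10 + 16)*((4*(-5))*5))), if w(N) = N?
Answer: I*√4663 ≈ 68.286*I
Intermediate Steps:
√(35*(-60) + (w(37) + (10 + 16)*((4*(-5))*5))) = √(35*(-60) + (37 + (10 + 16)*((4*(-5))*5))) = √(-2100 + (37 + 26*(-20*5))) = √(-2100 + (37 + 26*(-100))) = √(-2100 + (37 - 2600)) = √(-2100 - 2563) = √(-4663) = I*√4663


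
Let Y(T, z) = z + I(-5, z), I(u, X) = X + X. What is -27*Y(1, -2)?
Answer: 162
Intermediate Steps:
I(u, X) = 2*X
Y(T, z) = 3*z (Y(T, z) = z + 2*z = 3*z)
-27*Y(1, -2) = -81*(-2) = -27*(-6) = 162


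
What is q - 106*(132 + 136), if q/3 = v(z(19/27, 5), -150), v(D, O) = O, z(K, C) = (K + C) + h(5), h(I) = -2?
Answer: -28858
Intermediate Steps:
z(K, C) = -2 + C + K (z(K, C) = (K + C) - 2 = (C + K) - 2 = -2 + C + K)
q = -450 (q = 3*(-150) = -450)
q - 106*(132 + 136) = -450 - 106*(132 + 136) = -450 - 106*268 = -450 - 1*28408 = -450 - 28408 = -28858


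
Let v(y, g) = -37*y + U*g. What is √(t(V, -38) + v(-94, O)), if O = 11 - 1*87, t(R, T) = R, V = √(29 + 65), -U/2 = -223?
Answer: √(-30418 + √94) ≈ 174.38*I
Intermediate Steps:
U = 446 (U = -2*(-223) = 446)
V = √94 ≈ 9.6954
O = -76 (O = 11 - 87 = -76)
v(y, g) = -37*y + 446*g
√(t(V, -38) + v(-94, O)) = √(√94 + (-37*(-94) + 446*(-76))) = √(√94 + (3478 - 33896)) = √(√94 - 30418) = √(-30418 + √94)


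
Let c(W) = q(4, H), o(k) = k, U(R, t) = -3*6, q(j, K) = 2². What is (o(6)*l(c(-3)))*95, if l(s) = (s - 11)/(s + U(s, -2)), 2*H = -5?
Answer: 285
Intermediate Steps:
H = -5/2 (H = (½)*(-5) = -5/2 ≈ -2.5000)
q(j, K) = 4
U(R, t) = -18
c(W) = 4
l(s) = (-11 + s)/(-18 + s) (l(s) = (s - 11)/(s - 18) = (-11 + s)/(-18 + s))
(o(6)*l(c(-3)))*95 = (6*((-11 + 4)/(-18 + 4)))*95 = (6*(-7/(-14)))*95 = (6*(-1/14*(-7)))*95 = (6*(½))*95 = 3*95 = 285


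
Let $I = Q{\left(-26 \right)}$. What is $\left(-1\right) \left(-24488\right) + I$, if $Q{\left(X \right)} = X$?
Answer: $24462$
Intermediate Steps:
$I = -26$
$\left(-1\right) \left(-24488\right) + I = \left(-1\right) \left(-24488\right) - 26 = 24488 - 26 = 24462$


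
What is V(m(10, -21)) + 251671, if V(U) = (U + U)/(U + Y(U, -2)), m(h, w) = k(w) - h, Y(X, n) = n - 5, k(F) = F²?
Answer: 53354683/212 ≈ 2.5167e+5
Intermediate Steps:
Y(X, n) = -5 + n
m(h, w) = w² - h
V(U) = 2*U/(-7 + U) (V(U) = (U + U)/(U + (-5 - 2)) = (2*U)/(U - 7) = (2*U)/(-7 + U) = 2*U/(-7 + U))
V(m(10, -21)) + 251671 = 2*((-21)² - 1*10)/(-7 + ((-21)² - 1*10)) + 251671 = 2*(441 - 10)/(-7 + (441 - 10)) + 251671 = 2*431/(-7 + 431) + 251671 = 2*431/424 + 251671 = 2*431*(1/424) + 251671 = 431/212 + 251671 = 53354683/212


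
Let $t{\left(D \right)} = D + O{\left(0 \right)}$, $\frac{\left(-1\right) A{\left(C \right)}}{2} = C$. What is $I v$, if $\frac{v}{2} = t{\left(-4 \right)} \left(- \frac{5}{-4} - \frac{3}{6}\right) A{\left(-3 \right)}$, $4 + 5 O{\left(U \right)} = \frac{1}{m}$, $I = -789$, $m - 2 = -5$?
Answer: $\frac{172791}{5} \approx 34558.0$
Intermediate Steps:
$m = -3$ ($m = 2 - 5 = -3$)
$A{\left(C \right)} = - 2 C$
$O{\left(U \right)} = - \frac{13}{15}$ ($O{\left(U \right)} = - \frac{4}{5} + \frac{1}{5 \left(-3\right)} = - \frac{4}{5} + \frac{1}{5} \left(- \frac{1}{3}\right) = - \frac{4}{5} - \frac{1}{15} = - \frac{13}{15}$)
$t{\left(D \right)} = - \frac{13}{15} + D$ ($t{\left(D \right)} = D - \frac{13}{15} = - \frac{13}{15} + D$)
$v = - \frac{219}{5}$ ($v = 2 \left(- \frac{13}{15} - 4\right) \left(- \frac{5}{-4} - \frac{3}{6}\right) \left(\left(-2\right) \left(-3\right)\right) = 2 - \frac{73 \left(\left(-5\right) \left(- \frac{1}{4}\right) - \frac{1}{2}\right)}{15} \cdot 6 = 2 - \frac{73 \left(\frac{5}{4} - \frac{1}{2}\right)}{15} \cdot 6 = 2 \left(- \frac{73}{15}\right) \frac{3}{4} \cdot 6 = 2 \left(\left(- \frac{73}{20}\right) 6\right) = 2 \left(- \frac{219}{10}\right) = - \frac{219}{5} \approx -43.8$)
$I v = \left(-789\right) \left(- \frac{219}{5}\right) = \frac{172791}{5}$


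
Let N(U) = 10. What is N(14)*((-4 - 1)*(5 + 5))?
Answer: -500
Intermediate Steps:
N(14)*((-4 - 1)*(5 + 5)) = 10*((-4 - 1)*(5 + 5)) = 10*(-5*10) = 10*(-50) = -500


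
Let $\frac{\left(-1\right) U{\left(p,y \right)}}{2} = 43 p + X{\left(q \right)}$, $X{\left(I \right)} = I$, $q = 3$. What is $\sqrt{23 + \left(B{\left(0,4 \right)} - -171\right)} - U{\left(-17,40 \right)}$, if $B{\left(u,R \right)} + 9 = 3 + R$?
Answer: $-1456 + 8 \sqrt{3} \approx -1442.1$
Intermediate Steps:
$B{\left(u,R \right)} = -6 + R$ ($B{\left(u,R \right)} = -9 + \left(3 + R\right) = -6 + R$)
$U{\left(p,y \right)} = -6 - 86 p$ ($U{\left(p,y \right)} = - 2 \left(43 p + 3\right) = - 2 \left(3 + 43 p\right) = -6 - 86 p$)
$\sqrt{23 + \left(B{\left(0,4 \right)} - -171\right)} - U{\left(-17,40 \right)} = \sqrt{23 + \left(\left(-6 + 4\right) - -171\right)} - \left(-6 - -1462\right) = \sqrt{23 + \left(-2 + 171\right)} - \left(-6 + 1462\right) = \sqrt{23 + 169} - 1456 = \sqrt{192} - 1456 = 8 \sqrt{3} - 1456 = -1456 + 8 \sqrt{3}$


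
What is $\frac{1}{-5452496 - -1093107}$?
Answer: $- \frac{1}{4359389} \approx -2.2939 \cdot 10^{-7}$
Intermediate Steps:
$\frac{1}{-5452496 - -1093107} = \frac{1}{-5452496 + 1093107} = \frac{1}{-4359389} = - \frac{1}{4359389}$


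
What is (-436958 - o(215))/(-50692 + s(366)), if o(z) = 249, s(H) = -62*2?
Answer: 437207/50816 ≈ 8.6037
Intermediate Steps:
s(H) = -124
(-436958 - o(215))/(-50692 + s(366)) = (-436958 - 1*249)/(-50692 - 124) = (-436958 - 249)/(-50816) = -437207*(-1/50816) = 437207/50816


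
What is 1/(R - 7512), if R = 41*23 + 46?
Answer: -1/6523 ≈ -0.00015330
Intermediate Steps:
R = 989 (R = 943 + 46 = 989)
1/(R - 7512) = 1/(989 - 7512) = 1/(-6523) = -1/6523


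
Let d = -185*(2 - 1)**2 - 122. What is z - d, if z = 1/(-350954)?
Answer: 107742877/350954 ≈ 307.00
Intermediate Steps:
z = -1/350954 ≈ -2.8494e-6
d = -307 (d = -185*1**2 - 122 = -185*1 - 122 = -185 - 122 = -307)
z - d = -1/350954 - 1*(-307) = -1/350954 + 307 = 107742877/350954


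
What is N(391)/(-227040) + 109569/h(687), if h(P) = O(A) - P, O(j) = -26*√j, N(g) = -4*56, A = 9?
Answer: -1151684/8041 ≈ -143.23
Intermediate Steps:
N(g) = -224
h(P) = -78 - P (h(P) = -26*√9 - P = -26*3 - P = -78 - P)
N(391)/(-227040) + 109569/h(687) = -224/(-227040) + 109569/(-78 - 1*687) = -224*(-1/227040) + 109569/(-78 - 687) = 7/7095 + 109569/(-765) = 7/7095 + 109569*(-1/765) = 7/7095 - 36523/255 = -1151684/8041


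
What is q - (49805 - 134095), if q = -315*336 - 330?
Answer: -21880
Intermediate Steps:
q = -106170 (q = -105840 - 330 = -106170)
q - (49805 - 134095) = -106170 - (49805 - 134095) = -106170 - 1*(-84290) = -106170 + 84290 = -21880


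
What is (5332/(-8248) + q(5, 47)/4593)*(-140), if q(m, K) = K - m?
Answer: 140836850/1578461 ≈ 89.224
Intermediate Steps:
(5332/(-8248) + q(5, 47)/4593)*(-140) = (5332/(-8248) + (47 - 1*5)/4593)*(-140) = (5332*(-1/8248) + (47 - 5)*(1/4593))*(-140) = (-1333/2062 + 42*(1/4593))*(-140) = (-1333/2062 + 14/1531)*(-140) = -2011955/3156922*(-140) = 140836850/1578461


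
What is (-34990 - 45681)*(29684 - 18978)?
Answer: -863663726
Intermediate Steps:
(-34990 - 45681)*(29684 - 18978) = -80671*10706 = -863663726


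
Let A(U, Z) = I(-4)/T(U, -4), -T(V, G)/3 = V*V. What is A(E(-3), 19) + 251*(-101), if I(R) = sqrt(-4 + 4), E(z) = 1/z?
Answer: -25351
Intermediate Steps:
T(V, G) = -3*V**2 (T(V, G) = -3*V*V = -3*V**2)
I(R) = 0 (I(R) = sqrt(0) = 0)
A(U, Z) = 0 (A(U, Z) = 0/((-3*U**2)) = 0*(-1/(3*U**2)) = 0)
A(E(-3), 19) + 251*(-101) = 0 + 251*(-101) = 0 - 25351 = -25351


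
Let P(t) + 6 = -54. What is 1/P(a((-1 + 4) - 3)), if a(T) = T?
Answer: -1/60 ≈ -0.016667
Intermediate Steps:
P(t) = -60 (P(t) = -6 - 54 = -60)
1/P(a((-1 + 4) - 3)) = 1/(-60) = -1/60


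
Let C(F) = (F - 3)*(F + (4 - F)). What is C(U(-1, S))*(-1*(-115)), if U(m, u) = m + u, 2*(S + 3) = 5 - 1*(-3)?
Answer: -1380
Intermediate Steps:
S = 1 (S = -3 + (5 - 1*(-3))/2 = -3 + (5 + 3)/2 = -3 + (½)*8 = -3 + 4 = 1)
C(F) = -12 + 4*F (C(F) = (-3 + F)*4 = -12 + 4*F)
C(U(-1, S))*(-1*(-115)) = (-12 + 4*(-1 + 1))*(-1*(-115)) = (-12 + 4*0)*115 = (-12 + 0)*115 = -12*115 = -1380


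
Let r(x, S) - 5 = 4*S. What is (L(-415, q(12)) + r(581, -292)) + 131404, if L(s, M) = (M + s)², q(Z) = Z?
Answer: 292650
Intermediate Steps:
r(x, S) = 5 + 4*S
(L(-415, q(12)) + r(581, -292)) + 131404 = ((12 - 415)² + (5 + 4*(-292))) + 131404 = ((-403)² + (5 - 1168)) + 131404 = (162409 - 1163) + 131404 = 161246 + 131404 = 292650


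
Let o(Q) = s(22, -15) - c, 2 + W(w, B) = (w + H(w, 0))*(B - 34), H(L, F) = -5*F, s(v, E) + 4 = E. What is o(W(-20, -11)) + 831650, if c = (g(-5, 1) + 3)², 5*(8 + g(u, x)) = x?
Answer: 20790199/25 ≈ 8.3161e+5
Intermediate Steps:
s(v, E) = -4 + E
g(u, x) = -8 + x/5
c = 576/25 (c = ((-8 + (⅕)*1) + 3)² = ((-8 + ⅕) + 3)² = (-39/5 + 3)² = (-24/5)² = 576/25 ≈ 23.040)
W(w, B) = -2 + w*(-34 + B) (W(w, B) = -2 + (w - 5*0)*(B - 34) = -2 + (w + 0)*(-34 + B) = -2 + w*(-34 + B))
o(Q) = -1051/25 (o(Q) = (-4 - 15) - 1*576/25 = -19 - 576/25 = -1051/25)
o(W(-20, -11)) + 831650 = -1051/25 + 831650 = 20790199/25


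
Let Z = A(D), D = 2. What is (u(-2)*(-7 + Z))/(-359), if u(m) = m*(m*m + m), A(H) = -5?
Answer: -48/359 ≈ -0.13370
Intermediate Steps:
u(m) = m*(m + m²) (u(m) = m*(m² + m) = m*(m + m²))
Z = -5
(u(-2)*(-7 + Z))/(-359) = (((-2)²*(1 - 2))*(-7 - 5))/(-359) = ((4*(-1))*(-12))*(-1/359) = -4*(-12)*(-1/359) = 48*(-1/359) = -48/359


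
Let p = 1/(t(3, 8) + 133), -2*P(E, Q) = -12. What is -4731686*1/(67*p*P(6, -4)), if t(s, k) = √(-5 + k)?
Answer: -314657119/201 - 2365843*√3/201 ≈ -1.5858e+6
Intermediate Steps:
P(E, Q) = 6 (P(E, Q) = -½*(-12) = 6)
p = 1/(133 + √3) (p = 1/(√(-5 + 8) + 133) = 1/(√3 + 133) = 1/(133 + √3) ≈ 0.0074221)
-4731686*1/(67*p*P(6, -4)) = -4731686*1/(402*(133/17686 - √3/17686)) = -4731686*1/(6*(8911/17686 - 67*√3/17686)) = -4731686/(26733/8843 - 201*√3/8843)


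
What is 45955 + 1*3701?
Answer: 49656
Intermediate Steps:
45955 + 1*3701 = 45955 + 3701 = 49656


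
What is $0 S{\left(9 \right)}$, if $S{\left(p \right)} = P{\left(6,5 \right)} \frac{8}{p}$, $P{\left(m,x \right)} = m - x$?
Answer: $0$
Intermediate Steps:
$S{\left(p \right)} = \frac{8}{p}$ ($S{\left(p \right)} = \left(6 - 5\right) \frac{8}{p} = 1 \frac{8}{p} = \frac{8}{p}$)
$0 S{\left(9 \right)} = 0 \cdot \frac{8}{9} = 0$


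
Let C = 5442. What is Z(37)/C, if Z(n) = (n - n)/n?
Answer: 0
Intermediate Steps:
Z(n) = 0 (Z(n) = 0/n = 0)
Z(37)/C = 0/5442 = 0*(1/5442) = 0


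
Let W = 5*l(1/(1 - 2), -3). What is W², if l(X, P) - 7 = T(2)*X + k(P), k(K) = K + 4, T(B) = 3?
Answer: 625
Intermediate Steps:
k(K) = 4 + K
l(X, P) = 11 + P + 3*X (l(X, P) = 7 + (3*X + (4 + P)) = 7 + (4 + P + 3*X) = 11 + P + 3*X)
W = 25 (W = 5*(11 - 3 + 3/(1 - 2)) = 5*(11 - 3 + 3/(-1)) = 5*(11 - 3 + 3*(-1)) = 5*(11 - 3 - 3) = 5*5 = 25)
W² = 25² = 625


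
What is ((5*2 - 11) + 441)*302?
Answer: 132880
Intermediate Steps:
((5*2 - 11) + 441)*302 = ((10 - 11) + 441)*302 = (-1 + 441)*302 = 440*302 = 132880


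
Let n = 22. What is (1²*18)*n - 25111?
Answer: -24715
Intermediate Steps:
(1²*18)*n - 25111 = (1²*18)*22 - 25111 = (1*18)*22 - 25111 = 18*22 - 25111 = 396 - 25111 = -24715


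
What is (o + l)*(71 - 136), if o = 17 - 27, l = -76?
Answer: 5590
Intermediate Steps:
o = -10
(o + l)*(71 - 136) = (-10 - 76)*(71 - 136) = -86*(-65) = 5590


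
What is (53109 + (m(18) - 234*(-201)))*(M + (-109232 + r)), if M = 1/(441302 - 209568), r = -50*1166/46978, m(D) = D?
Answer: -59553564051407950323/5443199926 ≈ -1.0941e+10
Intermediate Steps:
r = -29150/23489 (r = -58300*1/46978 = -29150/23489 ≈ -1.2410)
M = 1/231734 ≈ 4.3153e-6
(53109 + (m(18) - 234*(-201)))*(M + (-109232 + r)) = (53109 + (18 - 234*(-201)))*(1/231734 + (-109232 - 29150/23489)) = (53109 + (18 + 47034))*(1/231734 - 2565779598/23489) = (53109 + 47052)*(-594578369339443/5443199926) = 100161*(-594578369339443/5443199926) = -59553564051407950323/5443199926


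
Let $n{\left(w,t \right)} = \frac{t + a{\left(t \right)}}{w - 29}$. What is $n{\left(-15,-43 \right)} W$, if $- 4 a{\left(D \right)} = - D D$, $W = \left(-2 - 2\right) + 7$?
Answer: $- \frac{5031}{176} \approx -28.585$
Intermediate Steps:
$W = 3$ ($W = -4 + 7 = 3$)
$a{\left(D \right)} = \frac{D^{2}}{4}$ ($a{\left(D \right)} = - \frac{- D D}{4} = - \frac{\left(-1\right) D^{2}}{4} = \frac{D^{2}}{4}$)
$n{\left(w,t \right)} = \frac{t + \frac{t^{2}}{4}}{-29 + w}$ ($n{\left(w,t \right)} = \frac{t + \frac{t^{2}}{4}}{w - 29} = \frac{t + \frac{t^{2}}{4}}{-29 + w}$)
$n{\left(-15,-43 \right)} W = \frac{1}{4} \left(-43\right) \frac{1}{-29 - 15} \left(4 - 43\right) 3 = \frac{1}{4} \left(-43\right) \frac{1}{-44} \left(-39\right) 3 = \frac{1}{4} \left(-43\right) \left(- \frac{1}{44}\right) \left(-39\right) 3 = \left(- \frac{1677}{176}\right) 3 = - \frac{5031}{176}$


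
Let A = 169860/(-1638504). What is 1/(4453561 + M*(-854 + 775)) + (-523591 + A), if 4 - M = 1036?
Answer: -324223383126764911/619230122238 ≈ -5.2359e+5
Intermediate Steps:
M = -1032 (M = 4 - 1*1036 = 4 - 1036 = -1032)
A = -14155/136542 (A = 169860*(-1/1638504) = -14155/136542 ≈ -0.10367)
1/(4453561 + M*(-854 + 775)) + (-523591 + A) = 1/(4453561 - 1032*(-854 + 775)) + (-523591 - 14155/136542) = 1/(4453561 - 1032*(-79)) - 71492176477/136542 = 1/(4453561 + 81528) - 71492176477/136542 = 1/4535089 - 71492176477/136542 = -324223383126764911/619230122238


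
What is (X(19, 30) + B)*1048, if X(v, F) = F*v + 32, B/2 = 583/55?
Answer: 3265568/5 ≈ 6.5311e+5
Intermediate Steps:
B = 106/5 (B = 2*(583/55) = 2*(583*(1/55)) = 2*(53/5) = 106/5 ≈ 21.200)
X(v, F) = 32 + F*v
(X(19, 30) + B)*1048 = ((32 + 30*19) + 106/5)*1048 = ((32 + 570) + 106/5)*1048 = (602 + 106/5)*1048 = (3116/5)*1048 = 3265568/5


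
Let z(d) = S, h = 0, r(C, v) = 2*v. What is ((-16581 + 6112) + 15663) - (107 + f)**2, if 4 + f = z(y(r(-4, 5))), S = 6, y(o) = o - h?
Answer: -6687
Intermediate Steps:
y(o) = o (y(o) = o - 1*0 = o + 0 = o)
z(d) = 6
f = 2 (f = -4 + 6 = 2)
((-16581 + 6112) + 15663) - (107 + f)**2 = ((-16581 + 6112) + 15663) - (107 + 2)**2 = (-10469 + 15663) - 1*109**2 = 5194 - 1*11881 = 5194 - 11881 = -6687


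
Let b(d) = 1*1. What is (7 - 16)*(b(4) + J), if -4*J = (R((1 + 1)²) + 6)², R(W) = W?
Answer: 216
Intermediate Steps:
b(d) = 1
J = -25 (J = -((1 + 1)² + 6)²/4 = -(2² + 6)²/4 = -(4 + 6)²/4 = -¼*10² = -¼*100 = -25)
(7 - 16)*(b(4) + J) = (7 - 16)*(1 - 25) = -9*(-24) = 216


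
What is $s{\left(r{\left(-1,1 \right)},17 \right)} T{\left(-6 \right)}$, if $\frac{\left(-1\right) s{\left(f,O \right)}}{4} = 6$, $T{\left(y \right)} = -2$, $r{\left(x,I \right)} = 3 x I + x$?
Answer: $48$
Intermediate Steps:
$r{\left(x,I \right)} = x + 3 I x$ ($r{\left(x,I \right)} = 3 I x + x = x + 3 I x$)
$s{\left(f,O \right)} = -24$ ($s{\left(f,O \right)} = \left(-4\right) 6 = -24$)
$s{\left(r{\left(-1,1 \right)},17 \right)} T{\left(-6 \right)} = \left(-24\right) \left(-2\right) = 48$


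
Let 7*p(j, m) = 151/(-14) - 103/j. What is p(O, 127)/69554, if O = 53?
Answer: -9445/361263476 ≈ -2.6144e-5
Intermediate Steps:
p(j, m) = -151/98 - 103/(7*j) (p(j, m) = (151/(-14) - 103/j)/7 = (151*(-1/14) - 103/j)/7 = (-151/14 - 103/j)/7 = -151/98 - 103/(7*j))
p(O, 127)/69554 = ((1/98)*(-1442 - 151*53)/53)/69554 = ((1/98)*(1/53)*(-1442 - 8003))*(1/69554) = ((1/98)*(1/53)*(-9445))*(1/69554) = -9445/5194*1/69554 = -9445/361263476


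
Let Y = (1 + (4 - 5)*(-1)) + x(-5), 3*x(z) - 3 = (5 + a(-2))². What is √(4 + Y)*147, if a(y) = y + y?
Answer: 49*√66 ≈ 398.08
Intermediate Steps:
a(y) = 2*y
x(z) = 4/3 (x(z) = 1 + (5 + 2*(-2))²/3 = 1 + (5 - 4)²/3 = 1 + (⅓)*1² = 1 + (⅓)*1 = 1 + ⅓ = 4/3)
Y = 10/3 (Y = (1 + (4 - 5)*(-1)) + 4/3 = (1 - 1*(-1)) + 4/3 = (1 + 1) + 4/3 = 2 + 4/3 = 10/3 ≈ 3.3333)
√(4 + Y)*147 = √(4 + 10/3)*147 = √(22/3)*147 = (√66/3)*147 = 49*√66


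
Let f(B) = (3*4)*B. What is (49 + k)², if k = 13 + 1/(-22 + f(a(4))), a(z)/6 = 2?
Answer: 57229225/14884 ≈ 3845.0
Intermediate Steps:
a(z) = 12 (a(z) = 6*2 = 12)
f(B) = 12*B
k = 1587/122 (k = 13 + 1/(-22 + 12*12) = 13 + 1/(-22 + 144) = 13 + 1/122 = 1587/122 ≈ 13.008)
(49 + k)² = (49 + 1587/122)² = (7565/122)² = 57229225/14884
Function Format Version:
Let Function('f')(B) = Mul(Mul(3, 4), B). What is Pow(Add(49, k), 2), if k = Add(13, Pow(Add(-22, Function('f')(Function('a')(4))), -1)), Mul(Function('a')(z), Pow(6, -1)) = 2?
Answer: Rational(57229225, 14884) ≈ 3845.0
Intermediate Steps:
Function('a')(z) = 12 (Function('a')(z) = Mul(6, 2) = 12)
Function('f')(B) = Mul(12, B)
k = Rational(1587, 122) (k = Add(13, Pow(Add(-22, Mul(12, 12)), -1)) = Add(13, Pow(Add(-22, 144), -1)) = Add(13, Pow(122, -1)) = Add(13, Rational(1, 122)) = Rational(1587, 122) ≈ 13.008)
Pow(Add(49, k), 2) = Pow(Add(49, Rational(1587, 122)), 2) = Pow(Rational(7565, 122), 2) = Rational(57229225, 14884)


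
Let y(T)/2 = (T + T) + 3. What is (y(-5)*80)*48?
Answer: -53760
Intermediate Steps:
y(T) = 6 + 4*T (y(T) = 2*((T + T) + 3) = 2*(2*T + 3) = 2*(3 + 2*T) = 6 + 4*T)
(y(-5)*80)*48 = ((6 + 4*(-5))*80)*48 = ((6 - 20)*80)*48 = -14*80*48 = -1120*48 = -53760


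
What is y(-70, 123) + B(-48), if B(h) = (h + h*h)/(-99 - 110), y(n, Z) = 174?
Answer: 34110/209 ≈ 163.21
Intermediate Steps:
B(h) = -h/209 - h²/209 (B(h) = (h + h²)/(-209) = (h + h²)*(-1/209) = -h/209 - h²/209)
y(-70, 123) + B(-48) = 174 - 1/209*(-48)*(1 - 48) = 174 - 1/209*(-48)*(-47) = 174 - 2256/209 = 34110/209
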